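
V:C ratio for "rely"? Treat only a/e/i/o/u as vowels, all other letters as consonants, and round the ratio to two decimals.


Word: "rely"
Vowels (a,e,i,o,u): 1
Consonants: 3
Ratio = 1/3
= 0.33


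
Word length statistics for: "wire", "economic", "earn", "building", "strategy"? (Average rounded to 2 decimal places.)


Lengths: "wire"=4, "economic"=8, "earn"=4, "building"=8, "strategy"=8
Sum = 32, Count = 5
Average = 32/5 = 6.40
= avg=6.40, min=4, max=8


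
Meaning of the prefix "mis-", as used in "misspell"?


Prefix: mis-
Example: misspell (mis- + spell)
Meaning = wrongly


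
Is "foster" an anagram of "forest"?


Word 1: "forest" → sorted: eforst
Word 2: "foster" → sorted: eforst
Same letters? eforst == eforst
Anagram = Yes


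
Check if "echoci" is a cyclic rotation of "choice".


Word: "choice", Candidate: "echoci"
Method: check if candidate is substring of word+word
"choicechoice" contains "echoci"? No
Is rotation = No


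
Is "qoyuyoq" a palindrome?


Word: "qoyuyoq"
Reversed: "qoyuyoq"
Forward == Backward? qoyuyoq == qoyuyoq
Palindrome = Yes


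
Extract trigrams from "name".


Word: "name" (length 4)
Number of trigrams = 4 - 3 + 1 = 2
  Position 0: "nam"
  Position 1: "ame"
Trigrams = "nam", "ame"


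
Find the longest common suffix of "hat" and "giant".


Word 1: "hat"
Word 2: "giant"
Comparing from end:
  Pos -1: 't' == 't'
  Pos -2: 'a' != 'n' (stop)
LCS = "t" (length 1)


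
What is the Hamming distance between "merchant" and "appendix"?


Comparing character by character (same length = 8):
  Pos 0: 'm' vs 'a' !=
  Pos 1: 'e' vs 'p' !=
  Pos 2: 'r' vs 'p' !=
  Pos 3: 'c' vs 'e' !=
  Pos 4: 'h' vs 'n' !=
  Pos 5: 'a' vs 'd' !=
  Pos 6: 'n' vs 'i' !=
  Pos 7: 't' vs 'x' !=
Hamming distance = 8


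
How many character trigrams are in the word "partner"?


Word: "partner" (length 7)
Number of 3-grams = length - 3 + 1 = 7 - 3 + 1
= 5


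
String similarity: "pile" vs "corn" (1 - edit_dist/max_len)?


Word 1: "pile" (length 4)
Word 2: "corn" (length 4)
One optimal edit sequence:
  1. substitute 'p' -> 'c'  (+1)
  2. substitute 'i' -> 'o'  (+1)
  3. substitute 'l' -> 'r'  (+1)
  4. substitute 'e' -> 'n'  (+1)
Edit distance = 4
Max length = max(4, 4) = 4
Similarity = 1 - 4/4
= 0.0000


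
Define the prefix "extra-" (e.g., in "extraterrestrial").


Prefix: extra-
Example: extraterrestrial = extra- + terrestrial
Meaning = beyond


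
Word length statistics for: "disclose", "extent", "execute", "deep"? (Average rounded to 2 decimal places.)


Lengths: "disclose"=8, "extent"=6, "execute"=7, "deep"=4
Sum = 25, Count = 4
Average = 25/4 = 6.25
= avg=6.25, min=4, max=8


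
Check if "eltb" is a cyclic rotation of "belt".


Word: "belt", Candidate: "eltb"
Method: check if candidate is substring of word+word
"beltbelt" contains "eltb"? Yes
Is rotation = Yes


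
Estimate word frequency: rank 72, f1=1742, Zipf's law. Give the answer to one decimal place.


Zipf's law: f(r) = f(1) / r
f(1) = 1742
f(72) = 1742 / 72
= 24.2 occurrences


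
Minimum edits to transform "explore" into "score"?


Word 1: "explore" (length 7)
Word 2: "score" (length 5)
One optimal edit sequence (insert/delete/substitute each cost 1):
  1. delete 'e'  (+1)
  2. delete 'x'  (+1)
  3. substitute 'p' -> 's'  (+1)
  4. substitute 'l' -> 'c'  (+1)
  5. keep 'o'
  6. keep 'r'
  7. keep 'e'
Total edit operations: 4
Edit distance = 4


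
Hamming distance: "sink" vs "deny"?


Comparing character by character (same length = 4):
  Pos 0: 's' vs 'd' !=
  Pos 1: 'i' vs 'e' !=
  Pos 2: 'n' vs 'n' =
  Pos 3: 'k' vs 'y' !=
Hamming distance = 3


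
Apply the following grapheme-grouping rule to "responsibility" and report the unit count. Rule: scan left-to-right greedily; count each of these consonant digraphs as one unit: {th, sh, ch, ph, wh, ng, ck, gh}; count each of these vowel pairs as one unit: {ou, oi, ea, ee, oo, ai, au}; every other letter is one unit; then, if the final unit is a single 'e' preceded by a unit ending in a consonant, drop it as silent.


Word: "responsibility" (14 letters)
Left-to-right scan:
  (1) 'r' (letter)
  (2) 'e' (letter)
  (3) 's' (letter)
  (4) 'p' (letter)
  (5) 'o' (letter)
  (6) 'n' (letter)
  (7) 's' (letter)
  (8) 'i' (letter)
  (9) 'b' (letter)
  (10) 'i' (letter)
  (11) 'l' (letter)
  (12) 'i' (letter)
  (13) 't' (letter)
  (14) 'y' (letter)
Units from scan: 14
Sound units = 14 units


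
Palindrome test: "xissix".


Word: "xissix"
Reversed: "xissix"
Forward == Backward? xissix == xissix
Palindrome = Yes


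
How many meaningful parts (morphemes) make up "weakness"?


Word: "weakness"
Morphemes: weak | -ness
Each morpheme carries meaning
= 2 morphemes


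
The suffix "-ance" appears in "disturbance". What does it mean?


Suffix: -ance
As in: disturbance -> disturb + -ance
Meaning = state of


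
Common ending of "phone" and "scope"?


Word 1: "phone"
Word 2: "scope"
Comparing from end:
  Pos -1: 'e' == 'e'
  Pos -2: 'n' != 'p' (stop)
LCS = "e" (length 1)


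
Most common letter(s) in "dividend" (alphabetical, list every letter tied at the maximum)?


Word: "dividend"
Letter counts:
  'd': 3
  'e': 1
  'i': 2
  'n': 1
  'v': 1
Maximum count = 3
Most frequent = 'd' (3 times each)


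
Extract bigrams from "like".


Word: "like" (length 4)
Number of bigrams = 4 - 2 + 1 = 3
  Position 0: "li"
  Position 1: "ik"
  Position 2: "ke"
Bigrams = "li", "ik", "ke"


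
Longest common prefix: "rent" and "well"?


Word 1: "rent"
Word 2: "well"
Comparing from start:
  Pos 0: 'r' != 'w' (stop)
LCP = "" (length 0)


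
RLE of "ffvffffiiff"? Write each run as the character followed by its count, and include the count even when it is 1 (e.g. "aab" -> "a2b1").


String: "ffvffffiiff"
Scanning for consecutive runs:
  'f' x 2
  'v' x 1
  'f' x 4
  'i' x 2
  'f' x 2
RLE = "f2v1f4i2f2"


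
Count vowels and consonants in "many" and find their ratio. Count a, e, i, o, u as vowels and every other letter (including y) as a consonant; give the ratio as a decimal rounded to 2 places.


Word: "many"
Vowels (a,e,i,o,u): 1
Consonants: 3
Ratio = 1/3
= 0.33


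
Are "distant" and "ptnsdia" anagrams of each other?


Word 1: "distant" → sorted: adinstt
Word 2: "ptnsdia" → sorted: adinpst
Same letters? adinstt != adinpst
Anagram = No


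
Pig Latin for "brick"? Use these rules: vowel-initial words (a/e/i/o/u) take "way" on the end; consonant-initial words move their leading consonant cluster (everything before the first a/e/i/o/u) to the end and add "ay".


Word: "brick"
Starts with consonant(s) → move to end, add 'ay'
Consonant cluster: "br"
Pig Latin = "ickbray"


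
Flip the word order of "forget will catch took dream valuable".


Original: "forget will catch took dream valuable"
Words (1..n): forget | will | catch | took | dream | valuable
Reversed (n..1): valuable | dream | took | catch | will | forget
Result = "valuable dream took catch will forget"


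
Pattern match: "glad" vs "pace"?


Pattern of "glad": [0, 1, 2, 3]
Pattern of "pace": [0, 1, 2, 3]
Patterns match
Same pattern = Yes


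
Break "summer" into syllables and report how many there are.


Word: "summer"
Syllable breakdown: sum-mer
Counting: 2 parts
= 2 syllables


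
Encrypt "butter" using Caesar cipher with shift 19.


Word: "butter"
Shift: 19
Each letter → (letter + shift) mod 26:
  'b' (1) + 19 = 20 → 'u'
  'u' (20) + 19 = 13 → 'n'
  't' (19) + 19 = 12 → 'm'
  't' (19) + 19 = 12 → 'm'
  'e' (4) + 19 = 23 → 'x'
  'r' (17) + 19 = 10 → 'k'
Result = "unmmxk"


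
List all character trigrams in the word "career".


Word: "career" (length 6)
Number of trigrams = 6 - 3 + 1 = 4
  Position 0: "car"
  Position 1: "are"
  Position 2: "ree"
  Position 3: "eer"
Trigrams = "car", "are", "ree", "eer"


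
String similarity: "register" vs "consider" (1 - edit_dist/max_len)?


Word 1: "register" (length 8)
Word 2: "consider" (length 8)
One optimal edit sequence:
  1. substitute 'r' -> 'c'  (+1)
  2. substitute 'e' -> 'o'  (+1)
  3. substitute 'g' -> 'n'  (+1)
  4. substitute 'i' -> 's'  (+1)
  5. substitute 's' -> 'i'  (+1)
  6. substitute 't' -> 'd'  (+1)
  7. keep 'e'
  8. keep 'r'
Edit distance = 6
Max length = max(8, 8) = 8
Similarity = 1 - 6/8
= 0.2500


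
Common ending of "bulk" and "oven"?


Word 1: "bulk"
Word 2: "oven"
Comparing from end:
  Pos -1: 'k' != 'n' (stop)
LCS = "" (length 0)


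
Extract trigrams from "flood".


Word: "flood" (length 5)
Number of trigrams = 5 - 3 + 1 = 3
  Position 0: "flo"
  Position 1: "loo"
  Position 2: "ood"
Trigrams = "flo", "loo", "ood"


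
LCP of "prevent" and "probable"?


Word 1: "prevent"
Word 2: "probable"
Comparing from start:
  Pos 0: 'p' == 'p'
  Pos 1: 'r' == 'r'
  Pos 2: 'e' != 'o' (stop)
LCP = "pr" (length 2)


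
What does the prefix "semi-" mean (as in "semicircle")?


Prefix: semi-
Example: semicircle (semi- + circle)
Meaning = half


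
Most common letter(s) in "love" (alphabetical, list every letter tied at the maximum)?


Word: "love"
Letter counts:
  'e': 1
  'l': 1
  'o': 1
  'v': 1
Maximum count = 1
Most frequent = 'e', 'l', 'o', 'v' (1 time each)


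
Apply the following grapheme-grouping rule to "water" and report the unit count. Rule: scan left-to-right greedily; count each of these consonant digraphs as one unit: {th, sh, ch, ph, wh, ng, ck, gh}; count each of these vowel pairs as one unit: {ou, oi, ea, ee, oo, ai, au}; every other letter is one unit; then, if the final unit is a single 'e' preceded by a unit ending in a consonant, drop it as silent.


Word: "water" (5 letters)
Left-to-right scan:
  1. 'w' (letter)
  2. 'a' (letter)
  3. 't' (letter)
  4. 'e' (letter)
  5. 'r' (letter)
Units from scan: 5
Sound units = 5 units


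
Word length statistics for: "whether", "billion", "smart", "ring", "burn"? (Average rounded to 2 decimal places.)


Lengths: "whether"=7, "billion"=7, "smart"=5, "ring"=4, "burn"=4
Sum = 27, Count = 5
Average = 27/5 = 5.40
= avg=5.40, min=4, max=7


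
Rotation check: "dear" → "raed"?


Word: "dear", Candidate: "raed"
Method: check if candidate is substring of word+word
"deardear" contains "raed"? No
Is rotation = No


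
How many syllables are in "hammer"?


Word: "hammer"
Syllable breakdown: ham-mer
Counting: 2 parts
= 2 syllables


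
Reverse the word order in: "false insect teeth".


Original: "false insect teeth"
Words (1..n): false | insect | teeth
Reversed (n..1): teeth | insect | false
Result = "teeth insect false"


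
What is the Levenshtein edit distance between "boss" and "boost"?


Word 1: "boss" (length 4)
Word 2: "boost" (length 5)
One optimal edit sequence (insert/delete/substitute each cost 1):
  1. keep 'b'
  2. insert 'o'  (+1)
  3. keep 'o'
  4. keep 's'
  5. substitute 's' -> 't'  (+1)
Total edit operations: 2
Edit distance = 2


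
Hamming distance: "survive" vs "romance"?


Comparing character by character (same length = 7):
  Pos 0: 's' vs 'r' !=
  Pos 1: 'u' vs 'o' !=
  Pos 2: 'r' vs 'm' !=
  Pos 3: 'v' vs 'a' !=
  Pos 4: 'i' vs 'n' !=
  Pos 5: 'v' vs 'c' !=
  Pos 6: 'e' vs 'e' =
Hamming distance = 6


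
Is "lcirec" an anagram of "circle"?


Word 1: "circle" → sorted: cceilr
Word 2: "lcirec" → sorted: cceilr
Same letters? cceilr == cceilr
Anagram = Yes


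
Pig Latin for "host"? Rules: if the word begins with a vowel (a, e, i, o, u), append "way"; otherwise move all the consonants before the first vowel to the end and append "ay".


Word: "host"
Starts with consonant(s) → move to end, add 'ay'
Consonant cluster: "h"
Pig Latin = "osthay"


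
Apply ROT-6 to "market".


Word: "market"
Shift: 6
Each letter → (letter + shift) mod 26:
  'm' (12) + 6 = 18 → 's'
  'a' (0) + 6 = 6 → 'g'
  'r' (17) + 6 = 23 → 'x'
  'k' (10) + 6 = 16 → 'q'
  'e' (4) + 6 = 10 → 'k'
  't' (19) + 6 = 25 → 'z'
Result = "sgxqkz"


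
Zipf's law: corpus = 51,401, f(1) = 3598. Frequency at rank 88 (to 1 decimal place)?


Zipf's law: f(r) = f(1) / r
f(1) = 3598
f(88) = 3598 / 88
= 40.9 occurrences


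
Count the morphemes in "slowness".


Word: "slowness"
Morphemes: slow | -ness
Each morpheme carries meaning
= 2 morphemes


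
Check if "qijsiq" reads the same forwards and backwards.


Word: "qijsiq"
Reversed: "qisjiq"
Forward == Backward? qijsiq != qisjiq
Palindrome = No


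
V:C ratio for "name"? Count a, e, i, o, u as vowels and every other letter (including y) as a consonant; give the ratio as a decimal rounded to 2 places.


Word: "name"
Vowels (a,e,i,o,u): 2
Consonants: 2
Ratio = 2/2
= 1.00


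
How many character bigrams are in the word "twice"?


Word: "twice" (length 5)
Number of 2-grams = length - 2 + 1 = 5 - 2 + 1
= 4


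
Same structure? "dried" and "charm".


Pattern of "dried": [0, 1, 2, 3, 0]
Pattern of "charm": [0, 1, 2, 3, 4]
Patterns do not match
Same pattern = No


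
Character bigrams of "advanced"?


Word: "advanced" (length 8)
Number of bigrams = 8 - 2 + 1 = 7
  Position 0: "ad"
  Position 1: "dv"
  Position 2: "va"
  Position 3: "an"
  Position 4: "nc"
  Position 5: "ce"
  Position 6: "ed"
Bigrams = "ad", "dv", "va", "an", "nc", "ce", "ed"


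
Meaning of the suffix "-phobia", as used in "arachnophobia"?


Suffix: -phobia
Example: arachnophobia (arachno- + -phobia)
Meaning = fear of


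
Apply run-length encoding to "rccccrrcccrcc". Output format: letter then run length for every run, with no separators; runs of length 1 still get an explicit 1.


String: "rccccrrcccrcc"
Scanning for consecutive runs:
  'r' x 1
  'c' x 4
  'r' x 2
  'c' x 3
  'r' x 1
  'c' x 2
RLE = "r1c4r2c3r1c2"


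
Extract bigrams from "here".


Word: "here" (length 4)
Number of bigrams = 4 - 2 + 1 = 3
  Position 0: "he"
  Position 1: "er"
  Position 2: "re"
Bigrams = "he", "er", "re"


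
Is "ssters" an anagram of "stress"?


Word 1: "stress" → sorted: erssst
Word 2: "ssters" → sorted: erssst
Same letters? erssst == erssst
Anagram = Yes


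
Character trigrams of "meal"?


Word: "meal" (length 4)
Number of trigrams = 4 - 3 + 1 = 2
  Position 0: "mea"
  Position 1: "eal"
Trigrams = "mea", "eal"


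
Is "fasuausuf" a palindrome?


Word: "fasuausuf"
Reversed: "fusuausaf"
Forward == Backward? fasuausuf != fusuausaf
Palindrome = No


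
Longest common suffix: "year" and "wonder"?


Word 1: "year"
Word 2: "wonder"
Comparing from end:
  Pos -1: 'r' == 'r'
  Pos -2: 'a' != 'e' (stop)
LCS = "r" (length 1)


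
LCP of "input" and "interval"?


Word 1: "input"
Word 2: "interval"
Comparing from start:
  Pos 0: 'i' == 'i'
  Pos 1: 'n' == 'n'
  Pos 2: 'p' != 't' (stop)
LCP = "in" (length 2)


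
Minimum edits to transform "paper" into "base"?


Word 1: "paper" (length 5)
Word 2: "base" (length 4)
One optimal edit sequence (insert/delete/substitute each cost 1):
  1. substitute 'p' -> 'b'  (+1)
  2. keep 'a'
  3. substitute 'p' -> 's'  (+1)
  4. keep 'e'
  5. delete 'r'  (+1)
Total edit operations: 3
Edit distance = 3


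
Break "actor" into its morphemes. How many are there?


Word: "actor"
Morphemes: act + -or
Each morpheme carries meaning
= 2 morphemes


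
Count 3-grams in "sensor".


Word: "sensor" (length 6)
Number of 3-grams = length - 3 + 1 = 6 - 3 + 1
= 4


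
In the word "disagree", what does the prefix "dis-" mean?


Prefix: dis-
Example: disagree (dis- + agree)
Meaning = not / opposite


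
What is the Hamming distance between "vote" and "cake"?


Comparing character by character (same length = 4):
  Pos 0: 'v' vs 'c' !=
  Pos 1: 'o' vs 'a' !=
  Pos 2: 't' vs 'k' !=
  Pos 3: 'e' vs 'e' =
Hamming distance = 3


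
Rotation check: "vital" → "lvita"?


Word: "vital", Candidate: "lvita"
Method: check if candidate is substring of word+word
"vitalvital" contains "lvita"? Yes
Is rotation = Yes


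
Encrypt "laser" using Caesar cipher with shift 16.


Word: "laser"
Shift: 16
Each letter → (letter + shift) mod 26:
  'l' (11) + 16 = 1 → 'b'
  'a' (0) + 16 = 16 → 'q'
  's' (18) + 16 = 8 → 'i'
  'e' (4) + 16 = 20 → 'u'
  'r' (17) + 16 = 7 → 'h'
Result = "bqiuh"


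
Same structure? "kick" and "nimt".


Pattern of "kick": [0, 1, 2, 0]
Pattern of "nimt": [0, 1, 2, 3]
Patterns do not match
Same pattern = No


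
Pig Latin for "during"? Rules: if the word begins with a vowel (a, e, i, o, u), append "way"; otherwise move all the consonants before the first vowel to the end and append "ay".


Word: "during"
Starts with consonant(s) → move to end, add 'ay'
Consonant cluster: "d"
Pig Latin = "uringday"


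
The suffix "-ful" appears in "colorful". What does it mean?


Suffix: -ful
Example: colorful (color + -ful)
Meaning = full of


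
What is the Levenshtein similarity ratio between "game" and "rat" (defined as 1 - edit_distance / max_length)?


Word 1: "game" (length 4)
Word 2: "rat" (length 3)
One optimal edit sequence:
  1. substitute 'g' -> 'r'  (+1)
  2. keep 'a'
  3. delete 'm'  (+1)
  4. substitute 'e' -> 't'  (+1)
Edit distance = 3
Max length = max(4, 3) = 4
Similarity = 1 - 3/4
= 0.2500


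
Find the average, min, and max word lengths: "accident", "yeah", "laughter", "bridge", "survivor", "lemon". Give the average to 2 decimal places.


Lengths: "accident"=8, "yeah"=4, "laughter"=8, "bridge"=6, "survivor"=8, "lemon"=5
Sum = 39, Count = 6
Average = 39/6 = 6.50
= avg=6.50, min=4, max=8


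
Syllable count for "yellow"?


Word: "yellow"
Syllable breakdown: yel / low
Counting: 2 parts
= 2 syllables


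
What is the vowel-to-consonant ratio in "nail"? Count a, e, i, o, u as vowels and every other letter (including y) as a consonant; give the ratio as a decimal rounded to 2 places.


Word: "nail"
Vowels (a,e,i,o,u): 2
Consonants: 2
Ratio = 2/2
= 1.00


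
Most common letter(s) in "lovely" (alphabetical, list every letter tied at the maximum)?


Word: "lovely"
Letter counts:
  'e': 1
  'l': 2
  'o': 1
  'v': 1
  'y': 1
Maximum count = 2
Most frequent = 'l' (2 times each)


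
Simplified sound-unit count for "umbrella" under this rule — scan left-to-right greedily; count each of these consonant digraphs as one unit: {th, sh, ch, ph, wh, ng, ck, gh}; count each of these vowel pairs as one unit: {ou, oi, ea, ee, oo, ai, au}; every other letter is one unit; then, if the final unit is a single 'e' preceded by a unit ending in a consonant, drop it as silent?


Word: "umbrella" (8 letters)
Left-to-right scan:
  1. 'u' (letter)
  2. 'm' (letter)
  3. 'b' (letter)
  4. 'r' (letter)
  5. 'e' (letter)
  6. 'l' (letter)
  7. 'l' (letter)
  8. 'a' (letter)
Units from scan: 8
Sound units = 8 units


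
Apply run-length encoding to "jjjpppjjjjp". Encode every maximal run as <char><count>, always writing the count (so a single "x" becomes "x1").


String: "jjjpppjjjjp"
Scanning for consecutive runs:
  'j' x 3
  'p' x 3
  'j' x 4
  'p' x 1
RLE = "j3p3j4p1"


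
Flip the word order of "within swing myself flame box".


Original: "within swing myself flame box"
Words (1..n): within | swing | myself | flame | box
Reversed (n..1): box | flame | myself | swing | within
Result = "box flame myself swing within"


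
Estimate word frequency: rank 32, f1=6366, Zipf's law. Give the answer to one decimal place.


Zipf's law: f(r) = f(1) / r
f(1) = 6366
f(32) = 6366 / 32
= 198.9 occurrences


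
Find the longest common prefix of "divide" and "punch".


Word 1: "divide"
Word 2: "punch"
Comparing from start:
  Pos 0: 'd' != 'p' (stop)
LCP = "" (length 0)


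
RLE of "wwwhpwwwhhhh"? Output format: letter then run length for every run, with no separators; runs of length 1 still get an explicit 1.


String: "wwwhpwwwhhhh"
Scanning for consecutive runs:
  'w' x 3
  'h' x 1
  'p' x 1
  'w' x 3
  'h' x 4
RLE = "w3h1p1w3h4"


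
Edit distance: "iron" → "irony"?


Word 1: "iron" (length 4)
Word 2: "irony" (length 5)
One optimal edit sequence (insert/delete/substitute each cost 1):
  1. keep 'i'
  2. keep 'r'
  3. keep 'o'
  4. keep 'n'
  5. insert 'y'  (+1)
Total edit operations: 1
Edit distance = 1


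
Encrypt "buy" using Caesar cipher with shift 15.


Word: "buy"
Shift: 15
Each letter → (letter + shift) mod 26:
  'b' (1) + 15 = 16 → 'q'
  'u' (20) + 15 = 9 → 'j'
  'y' (24) + 15 = 13 → 'n'
Result = "qjn"


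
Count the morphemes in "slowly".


Word: "slowly"
Morphemes: slow | -ly
Each morpheme carries meaning
= 2 morphemes


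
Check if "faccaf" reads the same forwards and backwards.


Word: "faccaf"
Reversed: "faccaf"
Forward == Backward? faccaf == faccaf
Palindrome = Yes


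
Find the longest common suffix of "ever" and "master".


Word 1: "ever"
Word 2: "master"
Comparing from end:
  Pos -1: 'r' == 'r'
  Pos -2: 'e' == 'e'
  Pos -3: 'v' != 't' (stop)
LCS = "er" (length 2)


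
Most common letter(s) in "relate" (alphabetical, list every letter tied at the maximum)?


Word: "relate"
Letter counts:
  'a': 1
  'e': 2
  'l': 1
  'r': 1
  't': 1
Maximum count = 2
Most frequent = 'e' (2 times each)


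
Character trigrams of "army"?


Word: "army" (length 4)
Number of trigrams = 4 - 3 + 1 = 2
  Position 0: "arm"
  Position 1: "rmy"
Trigrams = "arm", "rmy"


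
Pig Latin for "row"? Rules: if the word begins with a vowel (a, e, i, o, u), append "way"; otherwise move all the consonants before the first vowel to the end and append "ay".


Word: "row"
Starts with consonant(s) → move to end, add 'ay'
Consonant cluster: "r"
Pig Latin = "owray"


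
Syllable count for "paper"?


Word: "paper"
Syllable breakdown: pa | per
Counting: 2 parts
= 2 syllables


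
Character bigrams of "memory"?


Word: "memory" (length 6)
Number of bigrams = 6 - 2 + 1 = 5
  Position 0: "me"
  Position 1: "em"
  Position 2: "mo"
  Position 3: "or"
  Position 4: "ry"
Bigrams = "me", "em", "mo", "or", "ry"


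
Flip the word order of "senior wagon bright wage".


Original: "senior wagon bright wage"
Words (1..n): senior | wagon | bright | wage
Reversed (n..1): wage | bright | wagon | senior
Result = "wage bright wagon senior"


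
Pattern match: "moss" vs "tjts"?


Pattern of "moss": [0, 1, 2, 2]
Pattern of "tjts": [0, 1, 0, 2]
Patterns do not match
Same pattern = No


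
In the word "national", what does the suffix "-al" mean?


Suffix: -al
As in: national -> nation + -al
Meaning = relating to


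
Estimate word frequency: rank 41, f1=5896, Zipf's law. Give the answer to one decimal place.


Zipf's law: f(r) = f(1) / r
f(1) = 5896
f(41) = 5896 / 41
= 143.8 occurrences


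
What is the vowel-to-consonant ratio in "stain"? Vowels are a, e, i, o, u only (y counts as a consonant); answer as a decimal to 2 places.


Word: "stain"
Vowels (a,e,i,o,u): 2
Consonants: 3
Ratio = 2/3
= 0.67


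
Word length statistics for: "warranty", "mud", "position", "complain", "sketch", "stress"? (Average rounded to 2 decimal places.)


Lengths: "warranty"=8, "mud"=3, "position"=8, "complain"=8, "sketch"=6, "stress"=6
Sum = 39, Count = 6
Average = 39/6 = 6.50
= avg=6.50, min=3, max=8


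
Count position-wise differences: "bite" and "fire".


Comparing character by character (same length = 4):
  Pos 0: 'b' vs 'f' !=
  Pos 1: 'i' vs 'i' =
  Pos 2: 't' vs 'r' !=
  Pos 3: 'e' vs 'e' =
Hamming distance = 2


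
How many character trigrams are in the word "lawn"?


Word: "lawn" (length 4)
Number of 3-grams = length - 3 + 1 = 4 - 3 + 1
= 2


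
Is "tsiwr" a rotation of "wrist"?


Word: "wrist", Candidate: "tsiwr"
Method: check if candidate is substring of word+word
"wristwrist" contains "tsiwr"? No
Is rotation = No


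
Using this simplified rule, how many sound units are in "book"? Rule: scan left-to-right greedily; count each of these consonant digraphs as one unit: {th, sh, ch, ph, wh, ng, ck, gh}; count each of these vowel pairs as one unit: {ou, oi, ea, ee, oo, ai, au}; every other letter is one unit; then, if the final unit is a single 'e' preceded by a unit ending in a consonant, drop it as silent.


Word: "book" (4 letters)
Left-to-right scan:
  1. 'b' (letter)
  2. 'oo' (vowel-pair)
  3. 'k' (letter)
Units from scan: 3
Sound units = 3 units


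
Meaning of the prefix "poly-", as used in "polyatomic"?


Prefix: poly-
Example: polyatomic = poly- + atomic
Meaning = many


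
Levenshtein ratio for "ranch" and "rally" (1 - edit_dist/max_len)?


Word 1: "ranch" (length 5)
Word 2: "rally" (length 5)
One optimal edit sequence:
  1. keep 'r'
  2. keep 'a'
  3. substitute 'n' -> 'l'  (+1)
  4. substitute 'c' -> 'l'  (+1)
  5. substitute 'h' -> 'y'  (+1)
Edit distance = 3
Max length = max(5, 5) = 5
Similarity = 1 - 3/5
= 0.4000


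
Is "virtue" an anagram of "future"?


Word 1: "future" → sorted: efrtuu
Word 2: "virtue" → sorted: eirtuv
Same letters? efrtuu != eirtuv
Anagram = No


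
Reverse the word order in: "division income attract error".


Original: "division income attract error"
Words (1..n): division | income | attract | error
Reversed (n..1): error | attract | income | division
Result = "error attract income division"


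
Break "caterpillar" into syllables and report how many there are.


Word: "caterpillar"
Syllable breakdown: cat · er · pil · lar
Counting: 4 parts
= 4 syllables


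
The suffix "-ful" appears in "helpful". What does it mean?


Suffix: -ful
As in: helpful -> help + -ful
Meaning = full of


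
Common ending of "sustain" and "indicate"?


Word 1: "sustain"
Word 2: "indicate"
Comparing from end:
  Pos -1: 'n' != 'e' (stop)
LCS = "" (length 0)


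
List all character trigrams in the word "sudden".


Word: "sudden" (length 6)
Number of trigrams = 6 - 3 + 1 = 4
  Position 0: "sud"
  Position 1: "udd"
  Position 2: "dde"
  Position 3: "den"
Trigrams = "sud", "udd", "dde", "den"


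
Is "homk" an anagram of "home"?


Word 1: "home" → sorted: ehmo
Word 2: "homk" → sorted: hkmo
Same letters? ehmo != hkmo
Anagram = No


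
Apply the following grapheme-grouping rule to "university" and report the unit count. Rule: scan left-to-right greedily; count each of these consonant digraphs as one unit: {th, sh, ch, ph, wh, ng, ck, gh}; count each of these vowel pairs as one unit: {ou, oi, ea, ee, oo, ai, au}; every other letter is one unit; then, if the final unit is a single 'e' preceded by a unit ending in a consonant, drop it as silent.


Word: "university" (10 letters)
Left-to-right scan:
  [1] 'u' (letter)
  [2] 'n' (letter)
  [3] 'i' (letter)
  [4] 'v' (letter)
  [5] 'e' (letter)
  [6] 'r' (letter)
  [7] 's' (letter)
  [8] 'i' (letter)
  [9] 't' (letter)
  [10] 'y' (letter)
Units from scan: 10
Sound units = 10 units


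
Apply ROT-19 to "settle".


Word: "settle"
Shift: 19
Each letter → (letter + shift) mod 26:
  's' (18) + 19 = 11 → 'l'
  'e' (4) + 19 = 23 → 'x'
  't' (19) + 19 = 12 → 'm'
  't' (19) + 19 = 12 → 'm'
  'l' (11) + 19 = 4 → 'e'
  'e' (4) + 19 = 23 → 'x'
Result = "lxmmex"


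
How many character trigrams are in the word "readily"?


Word: "readily" (length 7)
Number of 3-grams = length - 3 + 1 = 7 - 3 + 1
= 5


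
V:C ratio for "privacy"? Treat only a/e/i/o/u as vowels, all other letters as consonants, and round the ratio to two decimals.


Word: "privacy"
Vowels (a,e,i,o,u): 2
Consonants: 5
Ratio = 2/5
= 0.40


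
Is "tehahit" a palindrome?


Word: "tehahit"
Reversed: "tihahet"
Forward == Backward? tehahit != tihahet
Palindrome = No


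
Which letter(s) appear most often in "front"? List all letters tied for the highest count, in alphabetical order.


Word: "front"
Letter counts:
  'f': 1
  'n': 1
  'o': 1
  'r': 1
  't': 1
Maximum count = 1
Most frequent = 'f', 'n', 'o', 'r', 't' (1 time each)


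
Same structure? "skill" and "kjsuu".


Pattern of "skill": [0, 1, 2, 3, 3]
Pattern of "kjsuu": [0, 1, 2, 3, 3]
Patterns match
Same pattern = Yes


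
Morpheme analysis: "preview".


Word: "preview"
Morphemes: pre- + view
Each morpheme carries meaning
= 2 morphemes


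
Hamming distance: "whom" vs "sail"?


Comparing character by character (same length = 4):
  Pos 0: 'w' vs 's' !=
  Pos 1: 'h' vs 'a' !=
  Pos 2: 'o' vs 'i' !=
  Pos 3: 'm' vs 'l' !=
Hamming distance = 4


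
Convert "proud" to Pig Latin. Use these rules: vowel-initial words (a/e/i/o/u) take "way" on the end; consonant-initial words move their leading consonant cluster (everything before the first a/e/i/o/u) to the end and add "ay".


Word: "proud"
Starts with consonant(s) → move to end, add 'ay'
Consonant cluster: "pr"
Pig Latin = "oudpray"


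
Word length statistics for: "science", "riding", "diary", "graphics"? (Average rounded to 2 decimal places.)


Lengths: "science"=7, "riding"=6, "diary"=5, "graphics"=8
Sum = 26, Count = 4
Average = 26/4 = 6.50
= avg=6.50, min=5, max=8


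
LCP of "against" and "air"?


Word 1: "against"
Word 2: "air"
Comparing from start:
  Pos 0: 'a' == 'a'
  Pos 1: 'g' != 'i' (stop)
LCP = "a" (length 1)


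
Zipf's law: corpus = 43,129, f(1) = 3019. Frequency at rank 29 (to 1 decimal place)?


Zipf's law: f(r) = f(1) / r
f(1) = 3019
f(29) = 3019 / 29
= 104.1 occurrences


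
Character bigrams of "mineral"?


Word: "mineral" (length 7)
Number of bigrams = 7 - 2 + 1 = 6
  Position 0: "mi"
  Position 1: "in"
  Position 2: "ne"
  Position 3: "er"
  Position 4: "ra"
  Position 5: "al"
Bigrams = "mi", "in", "ne", "er", "ra", "al"


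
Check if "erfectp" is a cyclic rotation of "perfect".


Word: "perfect", Candidate: "erfectp"
Method: check if candidate is substring of word+word
"perfectperfect" contains "erfectp"? Yes
Is rotation = Yes


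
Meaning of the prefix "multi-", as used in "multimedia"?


Prefix: multi-
Example: multimedia = multi- + media
Meaning = many


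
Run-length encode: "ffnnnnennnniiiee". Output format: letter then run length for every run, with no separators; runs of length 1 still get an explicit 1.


String: "ffnnnnennnniiiee"
Scanning for consecutive runs:
  'f' x 2
  'n' x 4
  'e' x 1
  'n' x 4
  'i' x 3
  'e' x 2
RLE = "f2n4e1n4i3e2"


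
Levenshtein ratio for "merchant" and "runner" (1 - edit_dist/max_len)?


Word 1: "merchant" (length 8)
Word 2: "runner" (length 6)
One optimal edit sequence:
  1. delete 'm'  (+1)
  2. delete 'e'  (+1)
  3. keep 'r'
  4. substitute 'c' -> 'u'  (+1)
  5. substitute 'h' -> 'n'  (+1)
  6. substitute 'a' -> 'n'  (+1)
  7. substitute 'n' -> 'e'  (+1)
  8. substitute 't' -> 'r'  (+1)
Edit distance = 7
Max length = max(8, 6) = 8
Similarity = 1 - 7/8
= 0.1250


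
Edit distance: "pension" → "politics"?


Word 1: "pension" (length 7)
Word 2: "politics" (length 8)
One optimal edit sequence (insert/delete/substitute each cost 1):
  1. keep 'p'
  2. insert 'o'  (+1)
  3. substitute 'e' -> 'l'  (+1)
  4. substitute 'n' -> 'i'  (+1)
  5. substitute 's' -> 't'  (+1)
  6. keep 'i'
  7. substitute 'o' -> 'c'  (+1)
  8. substitute 'n' -> 's'  (+1)
Total edit operations: 6
Edit distance = 6


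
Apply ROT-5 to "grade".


Word: "grade"
Shift: 5
Each letter → (letter + shift) mod 26:
  'g' (6) + 5 = 11 → 'l'
  'r' (17) + 5 = 22 → 'w'
  'a' (0) + 5 = 5 → 'f'
  'd' (3) + 5 = 8 → 'i'
  'e' (4) + 5 = 9 → 'j'
Result = "lwfij"


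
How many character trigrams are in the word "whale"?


Word: "whale" (length 5)
Number of 3-grams = length - 3 + 1 = 5 - 3 + 1
= 3


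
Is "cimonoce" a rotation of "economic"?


Word: "economic", Candidate: "cimonoce"
Method: check if candidate is substring of word+word
"economiceconomic" contains "cimonoce"? No
Is rotation = No


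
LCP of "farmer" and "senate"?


Word 1: "farmer"
Word 2: "senate"
Comparing from start:
  Pos 0: 'f' != 's' (stop)
LCP = "" (length 0)


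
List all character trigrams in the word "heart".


Word: "heart" (length 5)
Number of trigrams = 5 - 3 + 1 = 3
  Position 0: "hea"
  Position 1: "ear"
  Position 2: "art"
Trigrams = "hea", "ear", "art"


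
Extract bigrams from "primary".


Word: "primary" (length 7)
Number of bigrams = 7 - 2 + 1 = 6
  Position 0: "pr"
  Position 1: "ri"
  Position 2: "im"
  Position 3: "ma"
  Position 4: "ar"
  Position 5: "ry"
Bigrams = "pr", "ri", "im", "ma", "ar", "ry"


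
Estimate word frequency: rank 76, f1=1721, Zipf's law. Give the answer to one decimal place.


Zipf's law: f(r) = f(1) / r
f(1) = 1721
f(76) = 1721 / 76
= 22.6 occurrences


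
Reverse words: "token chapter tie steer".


Original: "token chapter tie steer"
Words (1..n): token | chapter | tie | steer
Reversed (n..1): steer | tie | chapter | token
Result = "steer tie chapter token"


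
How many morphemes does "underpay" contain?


Word: "underpay"
Morphemes: under- + pay
Each morpheme carries meaning
= 2 morphemes


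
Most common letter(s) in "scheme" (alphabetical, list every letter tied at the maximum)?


Word: "scheme"
Letter counts:
  'c': 1
  'e': 2
  'h': 1
  'm': 1
  's': 1
Maximum count = 2
Most frequent = 'e' (2 times each)


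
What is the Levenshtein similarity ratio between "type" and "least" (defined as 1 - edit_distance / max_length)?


Word 1: "type" (length 4)
Word 2: "least" (length 5)
One optimal edit sequence:
  1. insert 'l'  (+1)
  2. substitute 't' -> 'e'  (+1)
  3. substitute 'y' -> 'a'  (+1)
  4. substitute 'p' -> 's'  (+1)
  5. substitute 'e' -> 't'  (+1)
Edit distance = 5
Max length = max(4, 5) = 5
Similarity = 1 - 5/5
= 0.0000


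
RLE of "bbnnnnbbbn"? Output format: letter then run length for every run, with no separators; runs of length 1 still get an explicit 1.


String: "bbnnnnbbbn"
Scanning for consecutive runs:
  'b' x 2
  'n' x 4
  'b' x 3
  'n' x 1
RLE = "b2n4b3n1"


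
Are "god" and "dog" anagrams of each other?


Word 1: "god" → sorted: dgo
Word 2: "dog" → sorted: dgo
Same letters? dgo == dgo
Anagram = Yes


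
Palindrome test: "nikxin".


Word: "nikxin"
Reversed: "nixkin"
Forward == Backward? nikxin != nixkin
Palindrome = No


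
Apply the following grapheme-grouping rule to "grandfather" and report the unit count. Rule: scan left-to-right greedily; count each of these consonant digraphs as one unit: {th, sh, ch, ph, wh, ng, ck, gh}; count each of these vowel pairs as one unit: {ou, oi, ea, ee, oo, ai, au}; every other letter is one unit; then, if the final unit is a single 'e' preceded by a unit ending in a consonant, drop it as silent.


Word: "grandfather" (11 letters)
Left-to-right scan:
  1. 'g' (letter)
  2. 'r' (letter)
  3. 'a' (letter)
  4. 'n' (letter)
  5. 'd' (letter)
  6. 'f' (letter)
  7. 'a' (letter)
  8. 'th' (digraph)
  9. 'e' (letter)
  10. 'r' (letter)
Units from scan: 10
Sound units = 10 units


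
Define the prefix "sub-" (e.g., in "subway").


Prefix: sub-
Example: subway (sub- + way)
Meaning = under / below


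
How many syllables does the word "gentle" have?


Word: "gentle"
Syllable breakdown: gen-tle
Counting: 2 parts
= 2 syllables


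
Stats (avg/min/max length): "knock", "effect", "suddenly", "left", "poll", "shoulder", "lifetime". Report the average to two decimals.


Lengths: "knock"=5, "effect"=6, "suddenly"=8, "left"=4, "poll"=4, "shoulder"=8, "lifetime"=8
Sum = 43, Count = 7
Average = 43/7 = 6.14
= avg=6.14, min=4, max=8


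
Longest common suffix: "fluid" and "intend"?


Word 1: "fluid"
Word 2: "intend"
Comparing from end:
  Pos -1: 'd' == 'd'
  Pos -2: 'i' != 'n' (stop)
LCS = "d" (length 1)


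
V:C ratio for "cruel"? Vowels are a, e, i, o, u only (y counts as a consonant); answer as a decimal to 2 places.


Word: "cruel"
Vowels (a,e,i,o,u): 2
Consonants: 3
Ratio = 2/3
= 0.67


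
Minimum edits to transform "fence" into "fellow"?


Word 1: "fence" (length 5)
Word 2: "fellow" (length 6)
One optimal edit sequence (insert/delete/substitute each cost 1):
  1. keep 'f'
  2. keep 'e'
  3. insert 'l'  (+1)
  4. substitute 'n' -> 'l'  (+1)
  5. substitute 'c' -> 'o'  (+1)
  6. substitute 'e' -> 'w'  (+1)
Total edit operations: 4
Edit distance = 4


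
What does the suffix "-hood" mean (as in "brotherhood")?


Suffix: -hood
Example: brotherhood (brother + -hood)
Meaning = state / condition


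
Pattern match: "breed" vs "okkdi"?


Pattern of "breed": [0, 1, 2, 2, 3]
Pattern of "okkdi": [0, 1, 1, 2, 3]
Patterns do not match
Same pattern = No


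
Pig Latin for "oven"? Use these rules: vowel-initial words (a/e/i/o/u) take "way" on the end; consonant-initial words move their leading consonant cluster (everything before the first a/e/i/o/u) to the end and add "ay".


Word: "oven"
Starts with vowel → add 'way'
Pig Latin = "ovenway"


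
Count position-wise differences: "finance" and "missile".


Comparing character by character (same length = 7):
  Pos 0: 'f' vs 'm' !=
  Pos 1: 'i' vs 'i' =
  Pos 2: 'n' vs 's' !=
  Pos 3: 'a' vs 's' !=
  Pos 4: 'n' vs 'i' !=
  Pos 5: 'c' vs 'l' !=
  Pos 6: 'e' vs 'e' =
Hamming distance = 5


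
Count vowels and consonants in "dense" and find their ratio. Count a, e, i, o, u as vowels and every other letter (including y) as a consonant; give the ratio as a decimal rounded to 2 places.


Word: "dense"
Vowels (a,e,i,o,u): 2
Consonants: 3
Ratio = 2/3
= 0.67


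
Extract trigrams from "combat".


Word: "combat" (length 6)
Number of trigrams = 6 - 3 + 1 = 4
  Position 0: "com"
  Position 1: "omb"
  Position 2: "mba"
  Position 3: "bat"
Trigrams = "com", "omb", "mba", "bat"


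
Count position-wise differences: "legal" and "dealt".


Comparing character by character (same length = 5):
  Pos 0: 'l' vs 'd' !=
  Pos 1: 'e' vs 'e' =
  Pos 2: 'g' vs 'a' !=
  Pos 3: 'a' vs 'l' !=
  Pos 4: 'l' vs 't' !=
Hamming distance = 4


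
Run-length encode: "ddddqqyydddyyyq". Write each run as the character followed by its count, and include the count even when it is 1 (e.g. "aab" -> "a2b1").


String: "ddddqqyydddyyyq"
Scanning for consecutive runs:
  'd' x 4
  'q' x 2
  'y' x 2
  'd' x 3
  'y' x 3
  'q' x 1
RLE = "d4q2y2d3y3q1"


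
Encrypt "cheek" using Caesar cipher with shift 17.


Word: "cheek"
Shift: 17
Each letter → (letter + shift) mod 26:
  'c' (2) + 17 = 19 → 't'
  'h' (7) + 17 = 24 → 'y'
  'e' (4) + 17 = 21 → 'v'
  'e' (4) + 17 = 21 → 'v'
  'k' (10) + 17 = 1 → 'b'
Result = "tyvvb"


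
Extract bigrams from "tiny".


Word: "tiny" (length 4)
Number of bigrams = 4 - 2 + 1 = 3
  Position 0: "ti"
  Position 1: "in"
  Position 2: "ny"
Bigrams = "ti", "in", "ny"


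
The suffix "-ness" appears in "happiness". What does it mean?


Suffix: -ness
Example: happiness (happy + -ness, with a spelling change)
Meaning = state of being


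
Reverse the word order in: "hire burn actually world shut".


Original: "hire burn actually world shut"
Words (1..n): hire | burn | actually | world | shut
Reversed (n..1): shut | world | actually | burn | hire
Result = "shut world actually burn hire"


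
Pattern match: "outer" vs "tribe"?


Pattern of "outer": [0, 1, 2, 3, 4]
Pattern of "tribe": [0, 1, 2, 3, 4]
Patterns match
Same pattern = Yes


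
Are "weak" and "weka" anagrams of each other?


Word 1: "weak" → sorted: aekw
Word 2: "weka" → sorted: aekw
Same letters? aekw == aekw
Anagram = Yes


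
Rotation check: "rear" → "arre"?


Word: "rear", Candidate: "arre"
Method: check if candidate is substring of word+word
"rearrear" contains "arre"? Yes
Is rotation = Yes


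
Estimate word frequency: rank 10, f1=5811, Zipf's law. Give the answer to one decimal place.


Zipf's law: f(r) = f(1) / r
f(1) = 5811
f(10) = 5811 / 10
= 581.1 occurrences


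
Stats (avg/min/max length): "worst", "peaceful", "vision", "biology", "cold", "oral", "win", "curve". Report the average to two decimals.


Lengths: "worst"=5, "peaceful"=8, "vision"=6, "biology"=7, "cold"=4, "oral"=4, "win"=3, "curve"=5
Sum = 42, Count = 8
Average = 42/8 = 5.25
= avg=5.25, min=3, max=8
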